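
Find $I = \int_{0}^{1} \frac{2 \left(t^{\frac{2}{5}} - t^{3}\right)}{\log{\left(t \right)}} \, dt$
$- \log{\left(\frac{400}{49} \right)}$

Consider the one-parameter family: let $I(a) = \int_{0}^{1} \frac{2 \left(t^{\frac{2}{5}} - t^{a}\right)}{\log{\left(t \right)}} \, dt$.

Since $\dfrac{\partial}{\partial a}\,t^{a} = t^{a} \ln t$, the $\ln t$ in the denominator cancels and
$$\frac{dI}{da} = \int_{0}^{1} -2 t^{a} \, dt = -2 \left[\frac{t^{a+1}}{a+1}\right]_0^1 = - \frac{2}{a + 1}.$$

Integrating with respect to $a$ gives $I(a) = - \log{\left(\frac{25 \left(a + 1\right)^{2}}{49} \right)} + C$.

At $a = \frac{2}{5}$ the integrand is identically $0$, so $I(\frac{2}{5}) = 0$. The closed form gives $0$, hence $C = 0$.

Setting $a = 3$:
$$I = - \log{\left(\frac{400}{49} \right)}.$$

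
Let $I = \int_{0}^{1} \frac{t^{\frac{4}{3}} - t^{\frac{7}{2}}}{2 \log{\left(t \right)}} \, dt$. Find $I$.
$\log{\left(\frac{\sqrt{42}}{9} \right)}$

Introduce a parameter $a$ in the exponent: let $I(a) = \int_{0}^{1} \frac{t^{\frac{4}{3}} - t^{a}}{2 \log{\left(t \right)}} \, dt$.

Since $\dfrac{\partial}{\partial a}\,t^{a} = t^{a} \ln t$, the $\ln t$ in the denominator cancels and
$$\frac{dI}{da} = \int_{0}^{1} - \frac{1}{2} t^{a} \, dt = - \frac{1}{2} \left[\frac{t^{a+1}}{a+1}\right]_0^1 = - \frac{1}{2 a + 2}.$$

Integrating with respect to $a$ gives $I(a) = - \frac{\log{\left(a + 1 \right)}}{2} - \frac{\log{\left(3 \right)}}{2} + \frac{\log{\left(7 \right)}}{2} + C$.

At $a = \frac{4}{3}$ the integrand is identically $0$, so $I(\frac{4}{3}) = 0$. The closed form gives $0$, hence $C = 0$.

Setting $a = \frac{7}{2}$:
$$I = \log{\left(\frac{\sqrt{42}}{9} \right)}.$$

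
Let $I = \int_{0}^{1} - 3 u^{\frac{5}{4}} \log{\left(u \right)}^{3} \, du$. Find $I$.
$\frac{512}{729}$

Begin with the known integral
$$J(a) = \int_{0}^{1} - 3 u^{a} \, du = - \frac{3}{a + 1}.$$

Differentiating under the integral sign brings down a factor of $\ln u$:
$$\frac{dJ}{da} = \int_{0}^{1} - 3 u^{a} \log{\left(u \right)} \, du = \frac{3}{\left(a + 1\right)^{2}}.$$

Repeating $3$ times in total — each differentiation brings down another $\ln u$ — gives
$$\frac{d^{3}J}{da^{3}} = \int_{0}^{1} - 3 u^{a} \log{\left(u \right)}^{3} \, du = \frac{18}{\left(a + 1\right)^{4}},$$
and the integrand here is exactly the target integrand, so $I = \frac{18}{\left(a + 1\right)^{4}}$.

Setting $a = \frac{5}{4}$:
$$I = \frac{512}{729}.$$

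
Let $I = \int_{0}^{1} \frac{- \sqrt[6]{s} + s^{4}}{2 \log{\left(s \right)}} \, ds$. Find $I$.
$- \log{\left(7 \right)} + \frac{\log{\left(210 \right)}}{2}$

Introduce a parameter $a$ in the exponent: let $I(a) = \int_{0}^{1} \frac{- \sqrt[6]{s} + s^{a}}{2 \log{\left(s \right)}} \, ds$.

Since $\dfrac{\partial}{\partial a}\,s^{a} = s^{a} \ln s$, the $\ln s$ in the denominator cancels and
$$\frac{dI}{da} = \int_{0}^{1} \frac{1}{2} s^{a} \, ds = \frac{1}{2} \left[\frac{s^{a+1}}{a+1}\right]_0^1 = \frac{1}{2 \left(a + 1\right)}.$$

Integrating with respect to $a$ gives $I(a) = \log{\left(\frac{\sqrt{42} \sqrt{a + 1}}{7} \right)} + C$.

At $a = \frac{1}{6}$ the integrand is identically $0$, so $I(\frac{1}{6}) = 0$. The closed form gives $0$, hence $C = 0$.

Setting $a = 4$:
$$I = - \log{\left(7 \right)} + \frac{\log{\left(210 \right)}}{2}.$$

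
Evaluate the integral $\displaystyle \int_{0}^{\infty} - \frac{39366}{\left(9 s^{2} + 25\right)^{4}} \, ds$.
$- \frac{6561 \pi}{250000}$

Begin with the known result
$$J(a) = \int_{0}^{\infty} - \frac{6}{a^{2} + s^{2}} \, ds = - \frac{3 \pi}{a}.$$

Differentiating under the integral sign with respect to $a$,
$$\frac{dJ}{da} = \int_{0}^{\infty} \frac{12 a}{\left(a^{2} + s^{2}\right)^{2}} \, ds = \frac{3 \pi}{a^{2}},$$
so $\int_{0}^{\infty} - \frac{6}{\left(a^{2} + s^{2}\right)^{2}} \, ds = - \frac{3 \pi}{2 a^{3}}$.

Repeating — each differentiation of $1/(s^2+a^2)^j$ produces $-2ja/(s^2+a^2)^{j+1}$ — and dividing through by $-2ja$ at each step yields, after $3$ differentiations in total,
$$\int_{0}^{\infty} - \frac{6}{\left(a^{2} + s^{2}\right)^{4}} \, ds = - \frac{15 \pi}{16 a^{7}}.$$

Setting $a = \frac{5}{3}$:
$$I = - \frac{6561 \pi}{250000}.$$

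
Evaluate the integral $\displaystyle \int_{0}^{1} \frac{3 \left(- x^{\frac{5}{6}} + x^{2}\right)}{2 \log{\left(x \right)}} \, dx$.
$\log{\left(\frac{54 \sqrt{22}}{121} \right)}$

Replace the exponent $\frac{5}{6}$ by a parameter $a$: let $I(a) = \int_{0}^{1} \frac{3 \left(x^{2} - x^{a}\right)}{2 \log{\left(x \right)}} \, dx$.

Since $\dfrac{\partial}{\partial a}\,x^{a} = x^{a} \ln x$, the $\ln x$ in the denominator cancels and
$$\frac{dI}{da} = \int_{0}^{1} - \frac{3}{2} x^{a} \, dx = - \frac{3}{2} \left[\frac{x^{a+1}}{a+1}\right]_0^1 = - \frac{3}{2 a + 2}.$$

Integrating with respect to $a$ gives $I(a) = - \frac{3 \log{\left(a + 1 \right)}}{2} + \frac{3 \log{\left(3 \right)}}{2} + C$.

At $a = 2$ the integrand is identically $0$, so $I(2) = 0$. The closed form gives $0$, hence $C = 0$.

Setting $a = \frac{5}{6}$:
$$I = \log{\left(\frac{54 \sqrt{22}}{121} \right)}.$$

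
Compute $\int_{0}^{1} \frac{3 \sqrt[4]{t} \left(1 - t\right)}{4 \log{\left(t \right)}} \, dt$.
$- \frac{3 \log{\left(3 \right)}}{2} + \frac{3 \log{\left(5 \right)}}{4}$

Introduce a parameter $a$ in the exponent: let $I(a) = \int_{0}^{1} \frac{3 \left(\sqrt[4]{t} - t^{a}\right)}{4 \log{\left(t \right)}} \, dt$.

Since $\dfrac{\partial}{\partial a}\,t^{a} = t^{a} \ln t$, the $\ln t$ in the denominator cancels and
$$\frac{dI}{da} = \int_{0}^{1} - \frac{3}{4} t^{a} \, dt = - \frac{3}{4} \left[\frac{t^{a+1}}{a+1}\right]_0^1 = - \frac{3}{4 a + 4}.$$

Integrating with respect to $a$ gives $I(a) = - \frac{3 \log{\left(a + 1 \right)}}{4} - \frac{3 \log{\left(2 \right)}}{2} + \frac{3 \log{\left(5 \right)}}{4} + C$.

At $a = \frac{1}{4}$ the integrand is identically $0$, so $I(\frac{1}{4}) = 0$. The closed form gives $0$, hence $C = 0$.

Setting $a = \frac{5}{4}$:
$$I = - \frac{3 \log{\left(3 \right)}}{2} + \frac{3 \log{\left(5 \right)}}{4}.$$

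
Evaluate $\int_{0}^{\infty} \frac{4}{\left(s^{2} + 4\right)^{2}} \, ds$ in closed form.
$\frac{\pi}{8}$

Recall the elementary integral
$$J(a) = \int_{0}^{\infty} \frac{4}{a^{2} + s^{2}} \, ds = \frac{2 \pi}{a}.$$

Differentiating under the integral sign with respect to $a$,
$$\frac{dJ}{da} = \int_{0}^{\infty} - \frac{8 a}{\left(a^{2} + s^{2}\right)^{2}} \, ds = - \frac{2 \pi}{a^{2}},$$
so $\int_{0}^{\infty} \frac{4}{\left(a^{2} + s^{2}\right)^{2}} \, ds = \frac{\pi}{a^{3}}$.

Setting $a = 2$:
$$I = \frac{\pi}{8}.$$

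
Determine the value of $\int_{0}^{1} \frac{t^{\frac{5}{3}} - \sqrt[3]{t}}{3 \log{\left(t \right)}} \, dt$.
$\frac{\log{\left(2 \right)}}{3}$

Consider the one-parameter family: let $I(a) = \int_{0}^{1} \frac{- \sqrt[3]{t} + t^{a}}{3 \log{\left(t \right)}} \, dt$.

Since $\dfrac{\partial}{\partial a}\,t^{a} = t^{a} \ln t$, the $\ln t$ in the denominator cancels and
$$\frac{dI}{da} = \int_{0}^{1} \frac{1}{3} t^{a} \, dt = \frac{1}{3} \left[\frac{t^{a+1}}{a+1}\right]_0^1 = \frac{1}{3 \left(a + 1\right)}.$$

Integrating with respect to $a$ gives $I(a) = \log{\left(\frac{\sqrt[3]{6} \sqrt[3]{a + 1}}{2} \right)} + C$.

At $a = \frac{1}{3}$ the integrand is identically $0$, so $I(\frac{1}{3}) = 0$. The closed form gives $0$, hence $C = 0$.

Setting $a = \frac{5}{3}$:
$$I = \frac{\log{\left(2 \right)}}{3}.$$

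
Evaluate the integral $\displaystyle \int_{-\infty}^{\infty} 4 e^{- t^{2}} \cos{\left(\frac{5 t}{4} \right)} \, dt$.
$\frac{4 \sqrt{\pi}}{e^{\frac{25}{64}}}$

Let $b$ denote the cosine frequency and define $I(b) = \int_{-\infty}^{\infty} 4 e^{- t^{2}} \cos{\left(b t \right)} \, dt$.

Differentiating under the integral sign,
$$I'(b) = \int_{-\infty}^{\infty} - 4 t e^{- t^{2}} \sin{\left(b t \right)} \, dt.$$

Integrate $\int_{-\infty}^{\infty} t \sin(b t)\, e^{- t^{2}}\, dt$ by parts with $u = \sin(b t)$ and $dv = t\, e^{- t^{2}}\, dt$, giving $v = - \frac{e^{- t^{2}}}{2}$. The boundary term vanishes and
$$\int_{-\infty}^{\infty} t \sin(b t)\, e^{- t^{2}}\, dt = \frac{b}{2} \int_{-\infty}^{\infty} \cos(b t)\, e^{- t^{2}}\, dt,$$
so $I'(b) = - \frac{b}{2}\, I(b)$.

This is a separable first-order ODE; solving with the initial condition $I(0) = \int_{-\infty}^{\infty} 4 e^{- t^{2}}\,dt = 4 \sqrt{\pi}$ gives
$$I(b) = 4 \sqrt{\pi} e^{- \frac{b^{2}}{4}}.$$

Setting $b = \frac{5}{4}$:
$$I = \frac{4 \sqrt{\pi}}{e^{\frac{25}{64}}}.$$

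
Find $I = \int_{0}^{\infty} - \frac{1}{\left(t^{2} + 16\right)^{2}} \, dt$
$- \frac{\pi}{256}$

Begin with the known result
$$J(a) = \int_{0}^{\infty} - \frac{1}{a^{2} + t^{2}} \, dt = - \frac{\pi}{2 a}.$$

Differentiating under the integral sign with respect to $a$,
$$\frac{dJ}{da} = \int_{0}^{\infty} \frac{2 a}{\left(a^{2} + t^{2}\right)^{2}} \, dt = \frac{\pi}{2 a^{2}},$$
so $\int_{0}^{\infty} - \frac{1}{\left(a^{2} + t^{2}\right)^{2}} \, dt = - \frac{\pi}{4 a^{3}}$.

Setting $a = 4$:
$$I = - \frac{\pi}{256}.$$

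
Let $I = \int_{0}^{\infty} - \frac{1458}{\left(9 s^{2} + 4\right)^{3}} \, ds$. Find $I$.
$- \frac{729 \pi}{256}$

Begin with the known result
$$J(a) = \int_{0}^{\infty} - \frac{2}{a^{2} + s^{2}} \, ds = - \frac{\pi}{a}.$$

Differentiating under the integral sign with respect to $a$,
$$\frac{dJ}{da} = \int_{0}^{\infty} \frac{4 a}{\left(a^{2} + s^{2}\right)^{2}} \, ds = \frac{\pi}{a^{2}},$$
so $\int_{0}^{\infty} - \frac{2}{\left(a^{2} + s^{2}\right)^{2}} \, ds = - \frac{\pi}{2 a^{3}}$.

Repeating — each differentiation of $1/(s^2+a^2)^j$ produces $-2ja/(s^2+a^2)^{j+1}$ — and dividing through by $-2ja$ at each step yields, after $2$ differentiations in total,
$$\int_{0}^{\infty} - \frac{2}{\left(a^{2} + s^{2}\right)^{3}} \, ds = - \frac{3 \pi}{8 a^{5}}.$$

Setting $a = \frac{2}{3}$:
$$I = - \frac{729 \pi}{256}.$$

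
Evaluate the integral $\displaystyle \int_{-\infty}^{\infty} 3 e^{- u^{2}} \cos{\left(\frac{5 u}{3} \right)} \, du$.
$\frac{3 \sqrt{\pi}}{e^{\frac{25}{36}}}$

Treat the cosine frequency as a parameter and define $I(b) = \int_{-\infty}^{\infty} 3 e^{- u^{2}} \cos{\left(b u \right)} \, du$.

Differentiating under the integral sign,
$$I'(b) = \int_{-\infty}^{\infty} - 3 u e^{- u^{2}} \sin{\left(b u \right)} \, du.$$

Integrate $\int_{-\infty}^{\infty} u \sin(b u)\, e^{- u^{2}}\, du$ by parts with $w = \sin(b u)$ and $dv = u\, e^{- u^{2}}\, du$, giving $v = - \frac{e^{- u^{2}}}{2}$. The boundary term vanishes and
$$\int_{-\infty}^{\infty} u \sin(b u)\, e^{- u^{2}}\, du = \frac{b}{2} \int_{-\infty}^{\infty} \cos(b u)\, e^{- u^{2}}\, du,$$
so $I'(b) = - \frac{b}{2}\, I(b)$.

This is a separable first-order ODE; solving with the initial condition $I(0) = \int_{-\infty}^{\infty} 3 e^{- u^{2}}\,du = 3 \sqrt{\pi}$ gives
$$I(b) = 3 \sqrt{\pi} e^{- \frac{b^{2}}{4}}.$$

Setting $b = \frac{5}{3}$:
$$I = \frac{3 \sqrt{\pi}}{e^{\frac{25}{36}}}.$$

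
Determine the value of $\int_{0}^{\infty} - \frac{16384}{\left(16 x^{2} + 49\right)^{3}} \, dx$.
$- \frac{768 \pi}{16807}$

Recall the elementary integral
$$J(a) = \int_{0}^{\infty} - \frac{4}{a^{2} + x^{2}} \, dx = - \frac{2 \pi}{a}.$$

Differentiating under the integral sign with respect to $a$,
$$\frac{dJ}{da} = \int_{0}^{\infty} \frac{8 a}{\left(a^{2} + x^{2}\right)^{2}} \, dx = \frac{2 \pi}{a^{2}},$$
so $\int_{0}^{\infty} - \frac{4}{\left(a^{2} + x^{2}\right)^{2}} \, dx = - \frac{\pi}{a^{3}}$.

Repeating — each differentiation of $1/(x^2+a^2)^j$ produces $-2ja/(x^2+a^2)^{j+1}$ — and dividing through by $-2ja$ at each step yields, after $2$ differentiations in total,
$$\int_{0}^{\infty} - \frac{4}{\left(a^{2} + x^{2}\right)^{3}} \, dx = - \frac{3 \pi}{4 a^{5}}.$$

Setting $a = \frac{7}{4}$:
$$I = - \frac{768 \pi}{16807}.$$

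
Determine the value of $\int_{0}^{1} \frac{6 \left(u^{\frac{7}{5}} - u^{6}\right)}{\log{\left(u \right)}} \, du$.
$- \log{\left(\frac{1838265625}{2985984} \right)}$

Introduce a parameter $a$ in the exponent: let $I(a) = \int_{0}^{1} \frac{6 \left(u^{\frac{7}{5}} - u^{a}\right)}{\log{\left(u \right)}} \, du$.

Since $\dfrac{\partial}{\partial a}\,u^{a} = u^{a} \ln u$, the $\ln u$ in the denominator cancels and
$$\frac{dI}{da} = \int_{0}^{1} -6 u^{a} \, du = -6 \left[\frac{u^{a+1}}{a+1}\right]_0^1 = - \frac{6}{a + 1}.$$

Integrating with respect to $a$ gives $I(a) = - \log{\left(\frac{15625 \left(a + 1\right)^{6}}{2985984} \right)} + C$.

At $a = \frac{7}{5}$ the integrand is identically $0$, so $I(\frac{7}{5}) = 0$. The closed form gives $0$, hence $C = 0$.

Setting $a = 6$:
$$I = - \log{\left(\frac{1838265625}{2985984} \right)}.$$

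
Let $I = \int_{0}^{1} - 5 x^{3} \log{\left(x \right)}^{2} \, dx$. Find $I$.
$- \frac{5}{32}$

Start from the elementary integral
$$J(a) = \int_{0}^{1} - 5 x^{a} \, dx = - \frac{5}{a + 1}.$$

Differentiating under the integral sign brings down a factor of $\ln x$:
$$\frac{dJ}{da} = \int_{0}^{1} - 5 x^{a} \log{\left(x \right)} \, dx = \frac{5}{\left(a + 1\right)^{2}}.$$

Repeating twice in total — each differentiation brings down another $\ln x$ — gives
$$\frac{d^{2}J}{da^{2}} = \int_{0}^{1} - 5 x^{a} \log{\left(x \right)}^{2} \, dx = - \frac{10}{\left(a + 1\right)^{3}},$$
and the integrand here is exactly the target integrand, so $I = - \frac{10}{\left(a + 1\right)^{3}}$.

Setting $a = 3$:
$$I = - \frac{5}{32}.$$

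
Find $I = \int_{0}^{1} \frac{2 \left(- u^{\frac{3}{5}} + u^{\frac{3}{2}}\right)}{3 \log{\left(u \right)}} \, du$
$\log{\left(\frac{5 \sqrt[3]{10}}{8} \right)}$

Introduce a parameter $a$ in the exponent: let $I(a) = \int_{0}^{1} \frac{2 \left(- u^{\frac{3}{5}} + u^{a}\right)}{3 \log{\left(u \right)}} \, du$.

Since $\dfrac{\partial}{\partial a}\,u^{a} = u^{a} \ln u$, the $\ln u$ in the denominator cancels and
$$\frac{dI}{da} = \int_{0}^{1} \frac{2}{3} u^{a} \, du = \frac{2}{3} \left[\frac{u^{a+1}}{a+1}\right]_0^1 = \frac{2}{3 \left(a + 1\right)}.$$

Integrating with respect to $a$ gives $I(a) = \log{\left(\frac{5^{\frac{2}{3}} \left(a + 1\right)^{\frac{2}{3}}}{4} \right)} + C$.

At $a = \frac{3}{5}$ the integrand is identically $0$, so $I(\frac{3}{5}) = 0$. The closed form gives $0$, hence $C = 0$.

Setting $a = \frac{3}{2}$:
$$I = \log{\left(\frac{5 \sqrt[3]{10}}{8} \right)}.$$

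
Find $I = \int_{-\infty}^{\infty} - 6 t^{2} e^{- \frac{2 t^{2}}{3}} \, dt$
$- \frac{9 \sqrt{6} \sqrt{\pi}}{4}$

Start from the elementary integral
$$J(a) = \int_{-\infty}^{\infty} - 6 e^{- a t^{2}} \, dt = - \frac{6 \sqrt{\pi}}{\sqrt{a}}.$$

Differentiating under the integral sign brings down a factor of $(-t^2)$:
$$\frac{dJ}{da} = \int_{-\infty}^{\infty} 6 t^{2} e^{- a t^{2}} \, dt = \frac{3 \sqrt{\pi}}{a^{\frac{3}{2}}}.$$

The integral on the left is $-I$, so $I = - \frac{3 \sqrt{\pi}}{a^{\frac{3}{2}}}$.

Setting $a = \frac{2}{3}$:
$$I = - \frac{9 \sqrt{6} \sqrt{\pi}}{4}.$$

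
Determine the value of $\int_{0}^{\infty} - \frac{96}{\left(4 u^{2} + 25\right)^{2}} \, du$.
$- \frac{12 \pi}{125}$

Begin with the known result
$$J(a) = \int_{0}^{\infty} - \frac{6}{a^{2} + u^{2}} \, du = - \frac{3 \pi}{a}.$$

Differentiating under the integral sign with respect to $a$,
$$\frac{dJ}{da} = \int_{0}^{\infty} \frac{12 a}{\left(a^{2} + u^{2}\right)^{2}} \, du = \frac{3 \pi}{a^{2}},$$
so $\int_{0}^{\infty} - \frac{6}{\left(a^{2} + u^{2}\right)^{2}} \, du = - \frac{3 \pi}{2 a^{3}}$.

Setting $a = \frac{5}{2}$:
$$I = - \frac{12 \pi}{125}.$$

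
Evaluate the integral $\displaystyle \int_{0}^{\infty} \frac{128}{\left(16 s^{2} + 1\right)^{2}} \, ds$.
$8 \pi$

Start from the standard arctangent integral
$$J(a) = \int_{0}^{\infty} \frac{1}{2 \left(a^{2} + s^{2}\right)} \, ds = \frac{\pi}{4 a}.$$

Differentiating under the integral sign with respect to $a$,
$$\frac{dJ}{da} = \int_{0}^{\infty} - \frac{a}{\left(a^{2} + s^{2}\right)^{2}} \, ds = - \frac{\pi}{4 a^{2}},$$
so $\int_{0}^{\infty} \frac{1}{2 \left(a^{2} + s^{2}\right)^{2}} \, ds = \frac{\pi}{8 a^{3}}$.

Setting $a = \frac{1}{4}$:
$$I = 8 \pi.$$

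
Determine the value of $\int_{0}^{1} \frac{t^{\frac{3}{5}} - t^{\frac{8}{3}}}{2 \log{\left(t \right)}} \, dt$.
$\log{\left(\frac{2 \sqrt{330}}{55} \right)}$

Introduce a parameter $a$ in the exponent: let $I(a) = \int_{0}^{1} \frac{- t^{\frac{8}{3}} + t^{a}}{2 \log{\left(t \right)}} \, dt$.

Since $\dfrac{\partial}{\partial a}\,t^{a} = t^{a} \ln t$, the $\ln t$ in the denominator cancels and
$$\frac{dI}{da} = \int_{0}^{1} \frac{1}{2} t^{a} \, dt = \frac{1}{2} \left[\frac{t^{a+1}}{a+1}\right]_0^1 = \frac{1}{2 \left(a + 1\right)}.$$

Integrating with respect to $a$ gives $I(a) = \log{\left(\frac{\sqrt{33} \sqrt{a + 1}}{11} \right)} + C$.

At $a = \frac{8}{3}$ the integrand is identically $0$, so $I(\frac{8}{3}) = 0$. The closed form gives $0$, hence $C = 0$.

Setting $a = \frac{3}{5}$:
$$I = \log{\left(\frac{2 \sqrt{330}}{55} \right)}.$$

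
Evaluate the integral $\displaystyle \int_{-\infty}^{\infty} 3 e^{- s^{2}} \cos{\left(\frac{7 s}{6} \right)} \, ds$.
$\frac{3 \sqrt{\pi}}{e^{\frac{49}{144}}}$

Let $b$ denote the cosine frequency and define $I(b) = \int_{-\infty}^{\infty} 3 e^{- s^{2}} \cos{\left(b s \right)} \, ds$.

Differentiating under the integral sign,
$$I'(b) = \int_{-\infty}^{\infty} - 3 s e^{- s^{2}} \sin{\left(b s \right)} \, ds.$$

Integrate $\int_{-\infty}^{\infty} s \sin(b s)\, e^{- s^{2}}\, ds$ by parts with $u = \sin(b s)$ and $dv = s\, e^{- s^{2}}\, ds$, giving $v = - \frac{e^{- s^{2}}}{2}$. The boundary term vanishes and
$$\int_{-\infty}^{\infty} s \sin(b s)\, e^{- s^{2}}\, ds = \frac{b}{2} \int_{-\infty}^{\infty} \cos(b s)\, e^{- s^{2}}\, ds,$$
so $I'(b) = - \frac{b}{2}\, I(b)$.

This is a separable first-order ODE; solving with the initial condition $I(0) = \int_{-\infty}^{\infty} 3 e^{- s^{2}}\,ds = 3 \sqrt{\pi}$ gives
$$I(b) = 3 \sqrt{\pi} e^{- \frac{b^{2}}{4}}.$$

Setting $b = \frac{7}{6}$:
$$I = \frac{3 \sqrt{\pi}}{e^{\frac{49}{144}}}.$$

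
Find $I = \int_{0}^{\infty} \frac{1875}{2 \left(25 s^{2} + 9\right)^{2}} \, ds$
$\frac{125 \pi}{72}$

Begin with the known result
$$J(a) = \int_{0}^{\infty} \frac{3}{2 \left(a^{2} + s^{2}\right)} \, ds = \frac{3 \pi}{4 a}.$$

Differentiating under the integral sign with respect to $a$,
$$\frac{dJ}{da} = \int_{0}^{\infty} - \frac{3 a}{\left(a^{2} + s^{2}\right)^{2}} \, ds = - \frac{3 \pi}{4 a^{2}},$$
so $\int_{0}^{\infty} \frac{3}{2 \left(a^{2} + s^{2}\right)^{2}} \, ds = \frac{3 \pi}{8 a^{3}}$.

Setting $a = \frac{3}{5}$:
$$I = \frac{125 \pi}{72}.$$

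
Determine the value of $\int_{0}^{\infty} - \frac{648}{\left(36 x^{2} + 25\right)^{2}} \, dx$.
$- \frac{27 \pi}{125}$

Begin with the known result
$$J(a) = \int_{0}^{\infty} - \frac{1}{2 \left(a^{2} + x^{2}\right)} \, dx = - \frac{\pi}{4 a}.$$

Differentiating under the integral sign with respect to $a$,
$$\frac{dJ}{da} = \int_{0}^{\infty} \frac{a}{\left(a^{2} + x^{2}\right)^{2}} \, dx = \frac{\pi}{4 a^{2}},$$
so $\int_{0}^{\infty} - \frac{1}{2 \left(a^{2} + x^{2}\right)^{2}} \, dx = - \frac{\pi}{8 a^{3}}$.

Setting $a = \frac{5}{6}$:
$$I = - \frac{27 \pi}{125}.$$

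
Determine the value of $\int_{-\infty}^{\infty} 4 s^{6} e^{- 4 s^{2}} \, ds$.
$\frac{15 \sqrt{\pi}}{256}$

Consider the simpler parametrised integral
$$J(a) = \int_{-\infty}^{\infty} 4 e^{- a s^{2}} \, ds = \frac{4 \sqrt{\pi}}{\sqrt{a}}.$$

Differentiating under the integral sign brings down a factor of $(-s^2)$:
$$\frac{dJ}{da} = \int_{-\infty}^{\infty} - 4 s^{2} e^{- a s^{2}} \, ds = - \frac{2 \sqrt{\pi}}{a^{\frac{3}{2}}}.$$

Repeating $3$ times in total — each differentiation brings down another $(-s^2)$ — gives
$$\frac{d^{3}J}{da^{3}} = \int_{-\infty}^{\infty} - 4 s^{6} e^{- a s^{2}} \, ds = - \frac{15 \sqrt{\pi}}{2 a^{\frac{7}{2}}},$$
and the integrand here is $(-1)^{3}$ times the target integrand, so $I = (-1)^{3}\,\frac{d^{3}J}{da^{3}} = \frac{15 \sqrt{\pi}}{2 a^{\frac{7}{2}}}$.

Setting $a = 4$:
$$I = \frac{15 \sqrt{\pi}}{256}.$$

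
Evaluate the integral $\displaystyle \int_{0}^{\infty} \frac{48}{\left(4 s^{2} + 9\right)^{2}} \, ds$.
$\frac{2 \pi}{9}$

Recall the elementary integral
$$J(a) = \int_{0}^{\infty} \frac{3}{a^{2} + s^{2}} \, ds = \frac{3 \pi}{2 a}.$$

Differentiating under the integral sign with respect to $a$,
$$\frac{dJ}{da} = \int_{0}^{\infty} - \frac{6 a}{\left(a^{2} + s^{2}\right)^{2}} \, ds = - \frac{3 \pi}{2 a^{2}},$$
so $\int_{0}^{\infty} \frac{3}{\left(a^{2} + s^{2}\right)^{2}} \, ds = \frac{3 \pi}{4 a^{3}}$.

Setting $a = \frac{3}{2}$:
$$I = \frac{2 \pi}{9}.$$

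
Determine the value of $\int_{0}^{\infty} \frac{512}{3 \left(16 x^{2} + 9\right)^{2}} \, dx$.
$\frac{32 \pi}{81}$

Start from the standard arctangent integral
$$J(a) = \int_{0}^{\infty} \frac{2}{3 \left(a^{2} + x^{2}\right)} \, dx = \frac{\pi}{3 a}.$$

Differentiating under the integral sign with respect to $a$,
$$\frac{dJ}{da} = \int_{0}^{\infty} - \frac{4 a}{3 \left(a^{2} + x^{2}\right)^{2}} \, dx = - \frac{\pi}{3 a^{2}},$$
so $\int_{0}^{\infty} \frac{2}{3 \left(a^{2} + x^{2}\right)^{2}} \, dx = \frac{\pi}{6 a^{3}}$.

Setting $a = \frac{3}{4}$:
$$I = \frac{32 \pi}{81}.$$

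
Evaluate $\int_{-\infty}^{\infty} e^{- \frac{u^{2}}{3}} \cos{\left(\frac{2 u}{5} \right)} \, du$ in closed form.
$\frac{\sqrt{3} \sqrt{\pi}}{e^{\frac{3}{25}}}$

Define $I(b) = \int_{-\infty}^{\infty} e^{- \frac{u^{2}}{3}} \cos{\left(b u \right)} \, du$.

Differentiating under the integral sign,
$$I'(b) = \int_{-\infty}^{\infty} - u e^{- \frac{u^{2}}{3}} \sin{\left(b u \right)} \, du.$$

Integrate $\int_{-\infty}^{\infty} u \sin(b u)\, e^{- \frac{u^{2}}{3}}\, du$ by parts with $w = \sin(b u)$ and $dv = u\, e^{- \frac{u^{2}}{3}}\, du$, giving $v = - \frac{3 e^{- \frac{u^{2}}{3}}}{2}$. The boundary term vanishes and
$$\int_{-\infty}^{\infty} u \sin(b u)\, e^{- \frac{u^{2}}{3}}\, du = \frac{3 b}{2} \int_{-\infty}^{\infty} \cos(b u)\, e^{- \frac{u^{2}}{3}}\, du,$$
so $I'(b) = - \frac{3 b}{2}\, I(b)$.

This is a separable first-order ODE; solving with the initial condition $I(0) = \int_{-\infty}^{\infty} e^{- \frac{u^{2}}{3}}\,du = \sqrt{3} \sqrt{\pi}$ gives
$$I(b) = \sqrt{3} \sqrt{\pi} e^{- \frac{3 b^{2}}{4}}.$$

Setting $b = \frac{2}{5}$:
$$I = \frac{\sqrt{3} \sqrt{\pi}}{e^{\frac{3}{25}}}.$$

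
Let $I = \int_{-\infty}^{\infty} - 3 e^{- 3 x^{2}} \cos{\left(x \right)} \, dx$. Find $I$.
$- \frac{\sqrt{3} \sqrt{\pi}}{e^{\frac{1}{12}}}$

Treat the cosine frequency as a parameter and define $I(b) = \int_{-\infty}^{\infty} - 3 e^{- 3 x^{2}} \cos{\left(b x \right)} \, dx$.

Differentiating under the integral sign,
$$I'(b) = \int_{-\infty}^{\infty} 3 x e^{- 3 x^{2}} \sin{\left(b x \right)} \, dx.$$

Integrate $\int_{-\infty}^{\infty} x \sin(b x)\, e^{- 3 x^{2}}\, dx$ by parts with $u = \sin(b x)$ and $dv = x\, e^{- 3 x^{2}}\, dx$, giving $v = - \frac{e^{- 3 x^{2}}}{6}$. The boundary term vanishes and
$$\int_{-\infty}^{\infty} x \sin(b x)\, e^{- 3 x^{2}}\, dx = \frac{b}{6} \int_{-\infty}^{\infty} \cos(b x)\, e^{- 3 x^{2}}\, dx,$$
so $I'(b) = - \frac{b}{6}\, I(b)$.

This is a separable first-order ODE; solving with the initial condition $I(0) = \int_{-\infty}^{\infty} - 3 e^{- 3 x^{2}}\,dx = - \sqrt{3} \sqrt{\pi}$ gives
$$I(b) = - \sqrt{3} \sqrt{\pi} e^{- \frac{b^{2}}{12}}.$$

Setting $b = 1$:
$$I = - \frac{\sqrt{3} \sqrt{\pi}}{e^{\frac{1}{12}}}.$$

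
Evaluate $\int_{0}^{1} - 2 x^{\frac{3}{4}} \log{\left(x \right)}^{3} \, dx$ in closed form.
$\frac{3072}{2401}$

Consider the simpler parametrised integral
$$J(a) = \int_{0}^{1} - 2 x^{a} \, dx = - \frac{2}{a + 1}.$$

Differentiating under the integral sign brings down a factor of $\ln x$:
$$\frac{dJ}{da} = \int_{0}^{1} - 2 x^{a} \log{\left(x \right)} \, dx = \frac{2}{\left(a + 1\right)^{2}}.$$

Repeating $3$ times in total — each differentiation brings down another $\ln x$ — gives
$$\frac{d^{3}J}{da^{3}} = \int_{0}^{1} - 2 x^{a} \log{\left(x \right)}^{3} \, dx = \frac{12}{\left(a + 1\right)^{4}},$$
and the integrand here is exactly the target integrand, so $I = \frac{12}{\left(a + 1\right)^{4}}$.

Setting $a = \frac{3}{4}$:
$$I = \frac{3072}{2401}.$$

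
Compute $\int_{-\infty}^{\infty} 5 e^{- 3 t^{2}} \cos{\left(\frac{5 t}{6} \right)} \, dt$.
$\frac{5 \sqrt{3} \sqrt{\pi}}{3 e^{\frac{25}{432}}}$

Define $I(b) = \int_{-\infty}^{\infty} 5 e^{- 3 t^{2}} \cos{\left(b t \right)} \, dt$.

Differentiating under the integral sign,
$$I'(b) = \int_{-\infty}^{\infty} - 5 t e^{- 3 t^{2}} \sin{\left(b t \right)} \, dt.$$

Integrate $\int_{-\infty}^{\infty} t \sin(b t)\, e^{- 3 t^{2}}\, dt$ by parts with $u = \sin(b t)$ and $dv = t\, e^{- 3 t^{2}}\, dt$, giving $v = - \frac{e^{- 3 t^{2}}}{6}$. The boundary term vanishes and
$$\int_{-\infty}^{\infty} t \sin(b t)\, e^{- 3 t^{2}}\, dt = \frac{b}{6} \int_{-\infty}^{\infty} \cos(b t)\, e^{- 3 t^{2}}\, dt,$$
so $I'(b) = - \frac{b}{6}\, I(b)$.

This is a separable first-order ODE; solving with the initial condition $I(0) = \int_{-\infty}^{\infty} 5 e^{- 3 t^{2}}\,dt = \frac{5 \sqrt{3} \sqrt{\pi}}{3}$ gives
$$I(b) = \frac{5 \sqrt{3} \sqrt{\pi} e^{- \frac{b^{2}}{12}}}{3}.$$

Setting $b = \frac{5}{6}$:
$$I = \frac{5 \sqrt{3} \sqrt{\pi}}{3 e^{\frac{25}{432}}}.$$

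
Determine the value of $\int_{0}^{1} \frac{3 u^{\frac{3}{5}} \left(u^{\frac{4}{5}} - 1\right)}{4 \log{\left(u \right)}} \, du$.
$- \frac{9 \log{\left(2 \right)}}{4} + \frac{3 \log{\left(12 \right)}}{4}$

Consider the one-parameter family: let $I(a) = \int_{0}^{1} \frac{3 \left(u^{\frac{7}{5}} - u^{a}\right)}{4 \log{\left(u \right)}} \, du$.

Since $\dfrac{\partial}{\partial a}\,u^{a} = u^{a} \ln u$, the $\ln u$ in the denominator cancels and
$$\frac{dI}{da} = \int_{0}^{1} - \frac{3}{4} u^{a} \, du = - \frac{3}{4} \left[\frac{u^{a+1}}{a+1}\right]_0^1 = - \frac{3}{4 a + 4}.$$

Integrating with respect to $a$ gives $I(a) = - \frac{3 \log{\left(a + 1 \right)}}{4} - \frac{3 \log{\left(5 \right)}}{4} + \frac{3 \log{\left(12 \right)}}{4} + C$.

At $a = \frac{7}{5}$ the integrand is identically $0$, so $I(\frac{7}{5}) = 0$. The closed form gives $0$, hence $C = 0$.

Setting $a = \frac{3}{5}$:
$$I = - \frac{9 \log{\left(2 \right)}}{4} + \frac{3 \log{\left(12 \right)}}{4}.$$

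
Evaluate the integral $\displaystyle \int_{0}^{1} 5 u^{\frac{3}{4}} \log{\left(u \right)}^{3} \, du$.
$- \frac{7680}{2401}$

Begin with the known integral
$$J(a) = \int_{0}^{1} 5 u^{a} \, du = \frac{5}{a + 1}.$$

Differentiating under the integral sign brings down a factor of $\ln u$:
$$\frac{dJ}{da} = \int_{0}^{1} 5 u^{a} \log{\left(u \right)} \, du = - \frac{5}{\left(a + 1\right)^{2}}.$$

Repeating $3$ times in total — each differentiation brings down another $\ln u$ — gives
$$\frac{d^{3}J}{da^{3}} = \int_{0}^{1} 5 u^{a} \log{\left(u \right)}^{3} \, du = - \frac{30}{\left(a + 1\right)^{4}},$$
and the integrand here is exactly the target integrand, so $I = - \frac{30}{\left(a + 1\right)^{4}}$.

Setting $a = \frac{3}{4}$:
$$I = - \frac{7680}{2401}.$$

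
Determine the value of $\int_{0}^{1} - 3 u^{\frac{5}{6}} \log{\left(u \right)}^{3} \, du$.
$\frac{23328}{14641}$

Begin with the known integral
$$J(a) = \int_{0}^{1} - 3 u^{a} \, du = - \frac{3}{a + 1}.$$

Differentiating under the integral sign brings down a factor of $\ln u$:
$$\frac{dJ}{da} = \int_{0}^{1} - 3 u^{a} \log{\left(u \right)} \, du = \frac{3}{\left(a + 1\right)^{2}}.$$

Repeating $3$ times in total — each differentiation brings down another $\ln u$ — gives
$$\frac{d^{3}J}{da^{3}} = \int_{0}^{1} - 3 u^{a} \log{\left(u \right)}^{3} \, du = \frac{18}{\left(a + 1\right)^{4}},$$
and the integrand here is exactly the target integrand, so $I = \frac{18}{\left(a + 1\right)^{4}}$.

Setting $a = \frac{5}{6}$:
$$I = \frac{23328}{14641}.$$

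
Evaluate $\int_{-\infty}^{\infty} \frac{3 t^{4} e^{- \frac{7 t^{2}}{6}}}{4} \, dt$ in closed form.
$\frac{81 \sqrt{42} \sqrt{\pi}}{1372}$

Start from the elementary integral
$$J(a) = \int_{-\infty}^{\infty} \frac{3 e^{- a t^{2}}}{4} \, dt = \frac{3 \sqrt{\pi}}{4 \sqrt{a}}.$$

Differentiating under the integral sign brings down a factor of $(-t^2)$:
$$\frac{dJ}{da} = \int_{-\infty}^{\infty} - \frac{3 t^{2} e^{- a t^{2}}}{4} \, dt = - \frac{3 \sqrt{\pi}}{8 a^{\frac{3}{2}}}.$$

Repeating twice in total — each differentiation brings down another $(-t^2)$ — gives
$$\frac{d^{2}J}{da^{2}} = \int_{-\infty}^{\infty} \frac{3 t^{4} e^{- a t^{2}}}{4} \, dt = \frac{9 \sqrt{\pi}}{16 a^{\frac{5}{2}}},$$
and the integrand here is exactly the target integrand, so $I = \frac{9 \sqrt{\pi}}{16 a^{\frac{5}{2}}}$.

Setting $a = \frac{7}{6}$:
$$I = \frac{81 \sqrt{42} \sqrt{\pi}}{1372}.$$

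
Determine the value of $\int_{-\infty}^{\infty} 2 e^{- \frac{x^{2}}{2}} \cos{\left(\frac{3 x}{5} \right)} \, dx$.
$\frac{2 \sqrt{2} \sqrt{\pi}}{e^{\frac{9}{50}}}$

Define $I(b) = \int_{-\infty}^{\infty} 2 e^{- \frac{x^{2}}{2}} \cos{\left(b x \right)} \, dx$.

Differentiating under the integral sign,
$$I'(b) = \int_{-\infty}^{\infty} - 2 x e^{- \frac{x^{2}}{2}} \sin{\left(b x \right)} \, dx.$$

Integrate $\int_{-\infty}^{\infty} x \sin(b x)\, e^{- \frac{x^{2}}{2}}\, dx$ by parts with $u = \sin(b x)$ and $dv = x\, e^{- \frac{x^{2}}{2}}\, dx$, giving $v = - e^{- \frac{x^{2}}{2}}$. The boundary term vanishes and
$$\int_{-\infty}^{\infty} x \sin(b x)\, e^{- \frac{x^{2}}{2}}\, dx = b \int_{-\infty}^{\infty} \cos(b x)\, e^{- \frac{x^{2}}{2}}\, dx,$$
so $I'(b) = - b\, I(b)$.

This is a separable first-order ODE; solving with the initial condition $I(0) = \int_{-\infty}^{\infty} 2 e^{- \frac{x^{2}}{2}}\,dx = 2 \sqrt{2} \sqrt{\pi}$ gives
$$I(b) = 2 \sqrt{2} \sqrt{\pi} e^{- \frac{b^{2}}{2}}.$$

Setting $b = \frac{3}{5}$:
$$I = \frac{2 \sqrt{2} \sqrt{\pi}}{e^{\frac{9}{50}}}.$$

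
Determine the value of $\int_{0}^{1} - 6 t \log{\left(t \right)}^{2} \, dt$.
$- \frac{3}{2}$

Start from the elementary integral
$$J(a) = \int_{0}^{1} - 6 t^{a} \, dt = - \frac{6}{a + 1}.$$

Differentiating under the integral sign brings down a factor of $\ln t$:
$$\frac{dJ}{da} = \int_{0}^{1} - 6 t^{a} \log{\left(t \right)} \, dt = \frac{6}{\left(a + 1\right)^{2}}.$$

Repeating twice in total — each differentiation brings down another $\ln t$ — gives
$$\frac{d^{2}J}{da^{2}} = \int_{0}^{1} - 6 t^{a} \log{\left(t \right)}^{2} \, dt = - \frac{12}{\left(a + 1\right)^{3}},$$
and the integrand here is exactly the target integrand, so $I = - \frac{12}{\left(a + 1\right)^{3}}$.

Setting $a = 1$:
$$I = - \frac{3}{2}.$$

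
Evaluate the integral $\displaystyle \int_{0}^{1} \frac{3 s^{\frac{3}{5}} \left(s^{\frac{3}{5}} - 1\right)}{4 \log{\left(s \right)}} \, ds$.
$\log{\left(\frac{22^{\frac{3}{4}}}{8} \right)}$

Replace the exponent $\frac{3}{5}$ by a parameter $a$: let $I(a) = \int_{0}^{1} \frac{3 \left(s^{\frac{6}{5}} - s^{a}\right)}{4 \log{\left(s \right)}} \, ds$.

Since $\dfrac{\partial}{\partial a}\,s^{a} = s^{a} \ln s$, the $\ln s$ in the denominator cancels and
$$\frac{dI}{da} = \int_{0}^{1} - \frac{3}{4} s^{a} \, ds = - \frac{3}{4} \left[\frac{s^{a+1}}{a+1}\right]_0^1 = - \frac{3}{4 a + 4}.$$

Integrating with respect to $a$ gives $I(a) = - \frac{3 \log{\left(a + 1 \right)}}{4} - \frac{3 \log{\left(5 \right)}}{4} + \frac{3 \log{\left(11 \right)}}{4} + C$.

At $a = \frac{6}{5}$ the integrand is identically $0$, so $I(\frac{6}{5}) = 0$. The closed form gives $0$, hence $C = 0$.

Setting $a = \frac{3}{5}$:
$$I = \log{\left(\frac{22^{\frac{3}{4}}}{8} \right)}.$$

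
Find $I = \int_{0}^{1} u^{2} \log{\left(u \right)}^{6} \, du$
$\frac{80}{243}$

Start from the elementary integral
$$J(a) = \int_{0}^{1} u^{a} \, du = \frac{1}{a + 1}.$$

Differentiating under the integral sign brings down a factor of $\ln u$:
$$\frac{dJ}{da} = \int_{0}^{1} u^{a} \log{\left(u \right)} \, du = - \frac{1}{\left(a + 1\right)^{2}}.$$

Repeating $6$ times in total — each differentiation brings down another $\ln u$ — gives
$$\frac{d^{6}J}{da^{6}} = \int_{0}^{1} u^{a} \log{\left(u \right)}^{6} \, du = \frac{720}{\left(a + 1\right)^{7}},$$
and the integrand here is exactly the target integrand, so $I = \frac{720}{\left(a + 1\right)^{7}}$.

Setting $a = 2$:
$$I = \frac{80}{243}.$$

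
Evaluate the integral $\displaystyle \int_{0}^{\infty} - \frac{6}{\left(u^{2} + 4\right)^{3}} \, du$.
$- \frac{9 \pi}{256}$

Begin with the known result
$$J(a) = \int_{0}^{\infty} - \frac{6}{a^{2} + u^{2}} \, du = - \frac{3 \pi}{a}.$$

Differentiating under the integral sign with respect to $a$,
$$\frac{dJ}{da} = \int_{0}^{\infty} \frac{12 a}{\left(a^{2} + u^{2}\right)^{2}} \, du = \frac{3 \pi}{a^{2}},$$
so $\int_{0}^{\infty} - \frac{6}{\left(a^{2} + u^{2}\right)^{2}} \, du = - \frac{3 \pi}{2 a^{3}}$.

Repeating — each differentiation of $1/(u^2+a^2)^j$ produces $-2ja/(u^2+a^2)^{j+1}$ — and dividing through by $-2ja$ at each step yields, after $2$ differentiations in total,
$$\int_{0}^{\infty} - \frac{6}{\left(a^{2} + u^{2}\right)^{3}} \, du = - \frac{9 \pi}{8 a^{5}}.$$

Setting $a = 2$:
$$I = - \frac{9 \pi}{256}.$$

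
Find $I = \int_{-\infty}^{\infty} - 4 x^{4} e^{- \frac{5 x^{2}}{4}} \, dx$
$- \frac{96 \sqrt{5} \sqrt{\pi}}{125}$

Consider the simpler parametrised integral
$$J(a) = \int_{-\infty}^{\infty} - 4 e^{- a x^{2}} \, dx = - \frac{4 \sqrt{\pi}}{\sqrt{a}}.$$

Differentiating under the integral sign brings down a factor of $(-x^2)$:
$$\frac{dJ}{da} = \int_{-\infty}^{\infty} 4 x^{2} e^{- a x^{2}} \, dx = \frac{2 \sqrt{\pi}}{a^{\frac{3}{2}}}.$$

Repeating twice in total — each differentiation brings down another $(-x^2)$ — gives
$$\frac{d^{2}J}{da^{2}} = \int_{-\infty}^{\infty} - 4 x^{4} e^{- a x^{2}} \, dx = - \frac{3 \sqrt{\pi}}{a^{\frac{5}{2}}},$$
and the integrand here is exactly the target integrand, so $I = - \frac{3 \sqrt{\pi}}{a^{\frac{5}{2}}}$.

Setting $a = \frac{5}{4}$:
$$I = - \frac{96 \sqrt{5} \sqrt{\pi}}{125}.$$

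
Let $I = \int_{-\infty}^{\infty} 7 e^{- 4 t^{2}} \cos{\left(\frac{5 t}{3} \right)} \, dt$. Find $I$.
$\frac{7 \sqrt{\pi}}{2 e^{\frac{25}{144}}}$

Let $b$ denote the cosine frequency and define $I(b) = \int_{-\infty}^{\infty} 7 e^{- 4 t^{2}} \cos{\left(b t \right)} \, dt$.

Differentiating under the integral sign,
$$I'(b) = \int_{-\infty}^{\infty} - 7 t e^{- 4 t^{2}} \sin{\left(b t \right)} \, dt.$$

Integrate $\int_{-\infty}^{\infty} t \sin(b t)\, e^{- 4 t^{2}}\, dt$ by parts with $u = \sin(b t)$ and $dv = t\, e^{- 4 t^{2}}\, dt$, giving $v = - \frac{e^{- 4 t^{2}}}{8}$. The boundary term vanishes and
$$\int_{-\infty}^{\infty} t \sin(b t)\, e^{- 4 t^{2}}\, dt = \frac{b}{8} \int_{-\infty}^{\infty} \cos(b t)\, e^{- 4 t^{2}}\, dt,$$
so $I'(b) = - \frac{b}{8}\, I(b)$.

This is a separable first-order ODE; solving with the initial condition $I(0) = \int_{-\infty}^{\infty} 7 e^{- 4 t^{2}}\,dt = \frac{7 \sqrt{\pi}}{2}$ gives
$$I(b) = \frac{7 \sqrt{\pi} e^{- \frac{b^{2}}{16}}}{2}.$$

Setting $b = \frac{5}{3}$:
$$I = \frac{7 \sqrt{\pi}}{2 e^{\frac{25}{144}}}.$$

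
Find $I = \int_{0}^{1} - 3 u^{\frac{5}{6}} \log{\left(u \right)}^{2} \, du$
$- \frac{1296}{1331}$

Consider the simpler parametrised integral
$$J(a) = \int_{0}^{1} - 3 u^{a} \, du = - \frac{3}{a + 1}.$$

Differentiating under the integral sign brings down a factor of $\ln u$:
$$\frac{dJ}{da} = \int_{0}^{1} - 3 u^{a} \log{\left(u \right)} \, du = \frac{3}{\left(a + 1\right)^{2}}.$$

Repeating twice in total — each differentiation brings down another $\ln u$ — gives
$$\frac{d^{2}J}{da^{2}} = \int_{0}^{1} - 3 u^{a} \log{\left(u \right)}^{2} \, du = - \frac{6}{\left(a + 1\right)^{3}},$$
and the integrand here is exactly the target integrand, so $I = - \frac{6}{\left(a + 1\right)^{3}}$.

Setting $a = \frac{5}{6}$:
$$I = - \frac{1296}{1331}.$$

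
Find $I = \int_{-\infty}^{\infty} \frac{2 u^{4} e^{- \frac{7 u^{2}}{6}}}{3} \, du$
$\frac{18 \sqrt{42} \sqrt{\pi}}{343}$

Start from the elementary integral
$$J(a) = \int_{-\infty}^{\infty} \frac{2 e^{- a u^{2}}}{3} \, du = \frac{2 \sqrt{\pi}}{3 \sqrt{a}}.$$

Differentiating under the integral sign brings down a factor of $(-u^2)$:
$$\frac{dJ}{da} = \int_{-\infty}^{\infty} - \frac{2 u^{2} e^{- a u^{2}}}{3} \, du = - \frac{\sqrt{\pi}}{3 a^{\frac{3}{2}}}.$$

Repeating twice in total — each differentiation brings down another $(-u^2)$ — gives
$$\frac{d^{2}J}{da^{2}} = \int_{-\infty}^{\infty} \frac{2 u^{4} e^{- a u^{2}}}{3} \, du = \frac{\sqrt{\pi}}{2 a^{\frac{5}{2}}},$$
and the integrand here is exactly the target integrand, so $I = \frac{\sqrt{\pi}}{2 a^{\frac{5}{2}}}$.

Setting $a = \frac{7}{6}$:
$$I = \frac{18 \sqrt{42} \sqrt{\pi}}{343}.$$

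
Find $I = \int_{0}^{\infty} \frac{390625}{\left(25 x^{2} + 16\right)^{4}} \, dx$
$\frac{390625 \pi}{524288}$

Start from the standard arctangent integral
$$J(a) = \int_{0}^{\infty} \frac{1}{a^{2} + x^{2}} \, dx = \frac{\pi}{2 a}.$$

Differentiating under the integral sign with respect to $a$,
$$\frac{dJ}{da} = \int_{0}^{\infty} - \frac{2 a}{\left(a^{2} + x^{2}\right)^{2}} \, dx = - \frac{\pi}{2 a^{2}},$$
so $\int_{0}^{\infty} \frac{1}{\left(a^{2} + x^{2}\right)^{2}} \, dx = \frac{\pi}{4 a^{3}}$.

Repeating — each differentiation of $1/(x^2+a^2)^j$ produces $-2ja/(x^2+a^2)^{j+1}$ — and dividing through by $-2ja$ at each step yields, after $3$ differentiations in total,
$$\int_{0}^{\infty} \frac{1}{\left(a^{2} + x^{2}\right)^{4}} \, dx = \frac{5 \pi}{32 a^{7}}.$$

Setting $a = \frac{4}{5}$:
$$I = \frac{390625 \pi}{524288}.$$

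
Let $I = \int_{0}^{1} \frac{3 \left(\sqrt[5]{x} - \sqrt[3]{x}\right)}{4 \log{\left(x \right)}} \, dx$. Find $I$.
$- \frac{3 \log{\left(10 \right)}}{4} + \frac{3 \log{\left(3 \right)}}{2}$

Introduce a parameter $a$ in the exponent: let $I(a) = \int_{0}^{1} \frac{3 \left(\sqrt[5]{x} - x^{a}\right)}{4 \log{\left(x \right)}} \, dx$.

Since $\dfrac{\partial}{\partial a}\,x^{a} = x^{a} \ln x$, the $\ln x$ in the denominator cancels and
$$\frac{dI}{da} = \int_{0}^{1} - \frac{3}{4} x^{a} \, dx = - \frac{3}{4} \left[\frac{x^{a+1}}{a+1}\right]_0^1 = - \frac{3}{4 a + 4}.$$

Integrating with respect to $a$ gives $I(a) = - \frac{3 \log{\left(a + 1 \right)}}{4} - \frac{3 \log{\left(5 \right)}}{4} + \frac{3 \log{\left(6 \right)}}{4} + C$.

At $a = \frac{1}{5}$ the integrand is identically $0$, so $I(\frac{1}{5}) = 0$. The closed form gives $0$, hence $C = 0$.

Setting $a = \frac{1}{3}$:
$$I = - \frac{3 \log{\left(10 \right)}}{4} + \frac{3 \log{\left(3 \right)}}{2}.$$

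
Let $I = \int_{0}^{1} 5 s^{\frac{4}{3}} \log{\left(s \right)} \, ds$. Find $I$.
$- \frac{45}{49}$

Begin with the known integral
$$J(a) = \int_{0}^{1} 5 s^{a} \, ds = \frac{5}{a + 1}.$$

Differentiating under the integral sign brings down a factor of $\ln s$:
$$\frac{dJ}{da} = \int_{0}^{1} 5 s^{a} \log{\left(s \right)} \, ds = - \frac{5}{\left(a + 1\right)^{2}}.$$

The integral on the left is $I$, so $I = - \frac{5}{\left(a + 1\right)^{2}}$.

Setting $a = \frac{4}{3}$:
$$I = - \frac{45}{49}.$$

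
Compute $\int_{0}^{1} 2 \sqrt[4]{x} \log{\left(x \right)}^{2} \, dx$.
$\frac{256}{125}$

Consider the simpler parametrised integral
$$J(a) = \int_{0}^{1} 2 x^{a} \, dx = \frac{2}{a + 1}.$$

Differentiating under the integral sign brings down a factor of $\ln x$:
$$\frac{dJ}{da} = \int_{0}^{1} 2 x^{a} \log{\left(x \right)} \, dx = - \frac{2}{\left(a + 1\right)^{2}}.$$

Repeating twice in total — each differentiation brings down another $\ln x$ — gives
$$\frac{d^{2}J}{da^{2}} = \int_{0}^{1} 2 x^{a} \log{\left(x \right)}^{2} \, dx = \frac{4}{\left(a + 1\right)^{3}},$$
and the integrand here is exactly the target integrand, so $I = \frac{4}{\left(a + 1\right)^{3}}$.

Setting $a = \frac{1}{4}$:
$$I = \frac{256}{125}.$$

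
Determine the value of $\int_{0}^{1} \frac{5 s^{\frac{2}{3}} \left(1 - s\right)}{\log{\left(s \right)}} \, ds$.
$\log{\left(\frac{3125}{32768} \right)}$

Consider the one-parameter family: let $I(a) = \int_{0}^{1} \frac{5 \left(- s^{\frac{5}{3}} + s^{a}\right)}{\log{\left(s \right)}} \, ds$.

Since $\dfrac{\partial}{\partial a}\,s^{a} = s^{a} \ln s$, the $\ln s$ in the denominator cancels and
$$\frac{dI}{da} = \int_{0}^{1} 5 s^{a} \, ds = 5 \left[\frac{s^{a+1}}{a+1}\right]_0^1 = \frac{5}{a + 1}.$$

Integrating with respect to $a$ gives $I(a) = \log{\left(\frac{243 \left(a + 1\right)^{5}}{32768} \right)} + C$.

At $a = \frac{5}{3}$ the integrand is identically $0$, so $I(\frac{5}{3}) = 0$. The closed form gives $0$, hence $C = 0$.

Setting $a = \frac{2}{3}$:
$$I = \log{\left(\frac{3125}{32768} \right)}.$$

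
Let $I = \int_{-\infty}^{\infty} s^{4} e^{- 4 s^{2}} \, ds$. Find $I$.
$\frac{3 \sqrt{\pi}}{128}$

Begin with the known integral
$$J(a) = \int_{-\infty}^{\infty} e^{- a s^{2}} \, ds = \frac{\sqrt{\pi}}{\sqrt{a}}.$$

Differentiating under the integral sign brings down a factor of $(-s^2)$:
$$\frac{dJ}{da} = \int_{-\infty}^{\infty} - s^{2} e^{- a s^{2}} \, ds = - \frac{\sqrt{\pi}}{2 a^{\frac{3}{2}}}.$$

Repeating twice in total — each differentiation brings down another $(-s^2)$ — gives
$$\frac{d^{2}J}{da^{2}} = \int_{-\infty}^{\infty} s^{4} e^{- a s^{2}} \, ds = \frac{3 \sqrt{\pi}}{4 a^{\frac{5}{2}}},$$
and the integrand here is exactly the target integrand, so $I = \frac{3 \sqrt{\pi}}{4 a^{\frac{5}{2}}}$.

Setting $a = 4$:
$$I = \frac{3 \sqrt{\pi}}{128}.$$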